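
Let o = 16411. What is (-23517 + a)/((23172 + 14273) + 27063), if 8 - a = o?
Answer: -9980/16127 ≈ -0.61884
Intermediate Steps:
a = -16403 (a = 8 - 1*16411 = 8 - 16411 = -16403)
(-23517 + a)/((23172 + 14273) + 27063) = (-23517 - 16403)/((23172 + 14273) + 27063) = -39920/(37445 + 27063) = -39920/64508 = -39920*1/64508 = -9980/16127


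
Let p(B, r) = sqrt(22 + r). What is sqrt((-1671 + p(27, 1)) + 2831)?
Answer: sqrt(1160 + sqrt(23)) ≈ 34.129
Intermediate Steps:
sqrt((-1671 + p(27, 1)) + 2831) = sqrt((-1671 + sqrt(22 + 1)) + 2831) = sqrt((-1671 + sqrt(23)) + 2831) = sqrt(1160 + sqrt(23))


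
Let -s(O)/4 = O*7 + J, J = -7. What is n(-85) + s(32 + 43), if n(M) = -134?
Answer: -2206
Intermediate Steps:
s(O) = 28 - 28*O (s(O) = -4*(O*7 - 7) = -4*(7*O - 7) = -4*(-7 + 7*O) = 28 - 28*O)
n(-85) + s(32 + 43) = -134 + (28 - 28*(32 + 43)) = -134 + (28 - 28*75) = -134 + (28 - 2100) = -134 - 2072 = -2206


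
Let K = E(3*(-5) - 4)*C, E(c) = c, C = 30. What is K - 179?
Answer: -749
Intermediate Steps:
K = -570 (K = (3*(-5) - 4)*30 = (-15 - 4)*30 = -19*30 = -570)
K - 179 = -570 - 179 = -749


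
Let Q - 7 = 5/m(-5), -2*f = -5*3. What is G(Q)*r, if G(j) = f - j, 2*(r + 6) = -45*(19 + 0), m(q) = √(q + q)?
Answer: -867/4 - 867*I*√10/4 ≈ -216.75 - 685.42*I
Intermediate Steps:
m(q) = √2*√q (m(q) = √(2*q) = √2*√q)
r = -867/2 (r = -6 + (-45*(19 + 0))/2 = -6 + (-45*19)/2 = -6 + (½)*(-855) = -6 - 855/2 = -867/2 ≈ -433.50)
f = 15/2 (f = -(-5)*3/2 = -½*(-15) = 15/2 ≈ 7.5000)
Q = 7 - I*√10/2 (Q = 7 + 5/((√2*√(-5))) = 7 + 5/((√2*(I*√5))) = 7 + 5/((I*√10)) = 7 + 5*(-I*√10/10) = 7 - I*√10/2 ≈ 7.0 - 1.5811*I)
G(j) = 15/2 - j
G(Q)*r = (15/2 - (7 - I*√10/2))*(-867/2) = (15/2 + (-7 + I*√10/2))*(-867/2) = (½ + I*√10/2)*(-867/2) = -867/4 - 867*I*√10/4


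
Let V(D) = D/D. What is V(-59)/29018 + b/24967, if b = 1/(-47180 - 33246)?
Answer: 501991731/14567006561239 ≈ 3.4461e-5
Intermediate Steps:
b = -1/80426 (b = 1/(-80426) = -1/80426 ≈ -1.2434e-5)
V(D) = 1
V(-59)/29018 + b/24967 = 1/29018 - 1/80426/24967 = 1*(1/29018) - 1/80426*1/24967 = 1/29018 - 1/2007995942 = 501991731/14567006561239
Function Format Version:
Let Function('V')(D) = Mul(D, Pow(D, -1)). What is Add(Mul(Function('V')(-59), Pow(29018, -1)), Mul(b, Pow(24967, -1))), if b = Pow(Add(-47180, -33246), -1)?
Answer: Rational(501991731, 14567006561239) ≈ 3.4461e-5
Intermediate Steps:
b = Rational(-1, 80426) (b = Pow(-80426, -1) = Rational(-1, 80426) ≈ -1.2434e-5)
Function('V')(D) = 1
Add(Mul(Function('V')(-59), Pow(29018, -1)), Mul(b, Pow(24967, -1))) = Add(Mul(1, Pow(29018, -1)), Mul(Rational(-1, 80426), Pow(24967, -1))) = Add(Mul(1, Rational(1, 29018)), Mul(Rational(-1, 80426), Rational(1, 24967))) = Add(Rational(1, 29018), Rational(-1, 2007995942)) = Rational(501991731, 14567006561239)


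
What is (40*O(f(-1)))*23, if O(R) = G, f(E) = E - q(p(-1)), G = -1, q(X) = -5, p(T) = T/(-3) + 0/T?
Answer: -920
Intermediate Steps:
p(T) = -T/3 (p(T) = T*(-1/3) + 0 = -T/3 + 0 = -T/3)
f(E) = 5 + E (f(E) = E - 1*(-5) = E + 5 = 5 + E)
O(R) = -1
(40*O(f(-1)))*23 = (40*(-1))*23 = -40*23 = -920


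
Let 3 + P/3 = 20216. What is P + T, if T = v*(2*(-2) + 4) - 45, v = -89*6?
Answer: 60594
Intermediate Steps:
v = -534
T = -45 (T = -534*(2*(-2) + 4) - 45 = -534*(-4 + 4) - 45 = -534*0 - 45 = 0 - 45 = -45)
P = 60639 (P = -9 + 3*20216 = -9 + 60648 = 60639)
P + T = 60639 - 45 = 60594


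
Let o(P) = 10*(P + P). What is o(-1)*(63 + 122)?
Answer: -3700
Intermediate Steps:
o(P) = 20*P (o(P) = 10*(2*P) = 20*P)
o(-1)*(63 + 122) = (20*(-1))*(63 + 122) = -20*185 = -3700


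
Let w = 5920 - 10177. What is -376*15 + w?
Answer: -9897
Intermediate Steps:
w = -4257
-376*15 + w = -376*15 - 4257 = -5640 - 4257 = -9897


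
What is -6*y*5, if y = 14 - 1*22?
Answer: 240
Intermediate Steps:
y = -8 (y = 14 - 22 = -8)
-6*y*5 = -6*(-8)*5 = -(-48)*5 = -1*(-240) = 240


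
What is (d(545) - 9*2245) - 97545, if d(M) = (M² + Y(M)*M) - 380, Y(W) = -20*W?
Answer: -5761605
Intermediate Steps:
d(M) = -380 - 19*M² (d(M) = (M² + (-20*M)*M) - 380 = (M² - 20*M²) - 380 = -19*M² - 380 = -380 - 19*M²)
(d(545) - 9*2245) - 97545 = ((-380 - 19*545²) - 9*2245) - 97545 = ((-380 - 19*297025) - 20205) - 97545 = ((-380 - 5643475) - 20205) - 97545 = (-5643855 - 20205) - 97545 = -5664060 - 97545 = -5761605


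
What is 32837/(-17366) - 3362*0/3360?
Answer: -32837/17366 ≈ -1.8909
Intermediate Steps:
32837/(-17366) - 3362*0/3360 = 32837*(-1/17366) + 0*(1/3360) = -32837/17366 + 0 = -32837/17366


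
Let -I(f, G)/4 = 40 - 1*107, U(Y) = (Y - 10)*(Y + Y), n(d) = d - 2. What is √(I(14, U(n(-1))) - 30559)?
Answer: I*√30291 ≈ 174.04*I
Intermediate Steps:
n(d) = -2 + d
U(Y) = 2*Y*(-10 + Y) (U(Y) = (-10 + Y)*(2*Y) = 2*Y*(-10 + Y))
I(f, G) = 268 (I(f, G) = -4*(40 - 1*107) = -4*(40 - 107) = -4*(-67) = 268)
√(I(14, U(n(-1))) - 30559) = √(268 - 30559) = √(-30291) = I*√30291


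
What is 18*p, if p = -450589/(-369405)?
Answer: 901178/41045 ≈ 21.956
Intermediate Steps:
p = 450589/369405 (p = -450589*(-1/369405) = 450589/369405 ≈ 1.2198)
18*p = 18*(450589/369405) = 901178/41045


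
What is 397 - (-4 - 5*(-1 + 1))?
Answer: 401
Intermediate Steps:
397 - (-4 - 5*(-1 + 1)) = 397 - (-4 - 5*0) = 397 - (-4 + 0) = 397 - 1*(-4) = 397 + 4 = 401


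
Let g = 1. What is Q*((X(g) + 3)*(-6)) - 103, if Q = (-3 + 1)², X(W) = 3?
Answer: -247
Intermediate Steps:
Q = 4 (Q = (-2)² = 4)
Q*((X(g) + 3)*(-6)) - 103 = 4*((3 + 3)*(-6)) - 103 = 4*(6*(-6)) - 103 = 4*(-36) - 103 = -144 - 103 = -247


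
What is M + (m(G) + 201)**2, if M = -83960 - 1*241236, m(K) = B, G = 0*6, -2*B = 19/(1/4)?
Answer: -298627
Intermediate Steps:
B = -38 (B = -19/(2*(1/4)) = -19/(2*1/4) = -19*4/2 = -1/2*76 = -38)
G = 0
m(K) = -38
M = -325196 (M = -83960 - 241236 = -325196)
M + (m(G) + 201)**2 = -325196 + (-38 + 201)**2 = -325196 + 163**2 = -325196 + 26569 = -298627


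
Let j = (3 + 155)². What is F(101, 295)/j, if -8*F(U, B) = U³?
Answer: -1030301/199712 ≈ -5.1589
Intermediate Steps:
F(U, B) = -U³/8
j = 24964 (j = 158² = 24964)
F(101, 295)/j = -⅛*101³/24964 = -⅛*1030301*(1/24964) = -1030301/8*1/24964 = -1030301/199712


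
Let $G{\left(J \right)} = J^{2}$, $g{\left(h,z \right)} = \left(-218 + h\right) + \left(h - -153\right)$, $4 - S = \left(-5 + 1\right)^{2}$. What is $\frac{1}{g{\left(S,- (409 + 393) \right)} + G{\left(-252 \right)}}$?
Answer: $\frac{1}{63415} \approx 1.5769 \cdot 10^{-5}$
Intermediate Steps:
$S = -12$ ($S = 4 - \left(-5 + 1\right)^{2} = 4 - \left(-4\right)^{2} = 4 - 16 = -12$)
$g{\left(h,z \right)} = -65 + 2 h$ ($g{\left(h,z \right)} = \left(-218 + h\right) + \left(h + 153\right) = \left(-218 + h\right) + \left(153 + h\right) = -65 + 2 h$)
$\frac{1}{g{\left(S,- (409 + 393) \right)} + G{\left(-252 \right)}} = \frac{1}{\left(-65 + 2 \left(-12\right)\right) + \left(-252\right)^{2}} = \frac{1}{\left(-65 - 24\right) + 63504} = \frac{1}{-89 + 63504} = \frac{1}{63415}$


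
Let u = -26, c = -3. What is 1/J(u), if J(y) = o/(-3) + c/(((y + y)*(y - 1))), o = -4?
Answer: 468/623 ≈ 0.75120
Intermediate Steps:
J(y) = 4/3 - 3/(2*y*(-1 + y)) (J(y) = -4/(-3) - 3*1/((y - 1)*(y + y)) = -4*(-⅓) - 3*1/(2*y*(-1 + y)) = 4/3 - 3*1/(2*y*(-1 + y)) = 4/3 - 3/(2*y*(-1 + y)))
1/J(u) = 1/((⅙)*(-9 - 8*(-26) + 8*(-26)²)/(-26*(-1 - 26))) = 1/((⅙)*(-1/26)*(-9 + 208 + 8*676)/(-27)) = 1/((⅙)*(-1/26)*(-1/27)*(-9 + 208 + 5408)) = 1/((⅙)*(-1/26)*(-1/27)*5607) = 1/(623/468) = 468/623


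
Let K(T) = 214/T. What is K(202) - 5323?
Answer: -537516/101 ≈ -5321.9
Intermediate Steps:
K(202) - 5323 = 214/202 - 5323 = 214*(1/202) - 5323 = 107/101 - 5323 = -537516/101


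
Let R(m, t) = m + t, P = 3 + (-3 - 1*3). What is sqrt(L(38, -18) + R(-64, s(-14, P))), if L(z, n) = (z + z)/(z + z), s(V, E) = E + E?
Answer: I*sqrt(69) ≈ 8.3066*I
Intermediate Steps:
P = -3 (P = 3 + (-3 - 3) = 3 - 6 = -3)
s(V, E) = 2*E
L(z, n) = 1 (L(z, n) = (2*z)/((2*z)) = (2*z)*(1/(2*z)) = 1)
sqrt(L(38, -18) + R(-64, s(-14, P))) = sqrt(1 + (-64 + 2*(-3))) = sqrt(1 + (-64 - 6)) = sqrt(1 - 70) = sqrt(-69) = I*sqrt(69)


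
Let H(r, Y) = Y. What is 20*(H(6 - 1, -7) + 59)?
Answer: 1040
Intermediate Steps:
20*(H(6 - 1, -7) + 59) = 20*(-7 + 59) = 20*52 = 1040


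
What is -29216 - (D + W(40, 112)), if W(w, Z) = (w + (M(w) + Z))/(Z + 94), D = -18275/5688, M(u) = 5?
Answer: -17115166807/585864 ≈ -29214.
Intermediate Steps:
D = -18275/5688 (D = -18275*1/5688 = -18275/5688 ≈ -3.2129)
W(w, Z) = (5 + Z + w)/(94 + Z) (W(w, Z) = (w + (5 + Z))/(Z + 94) = (5 + Z + w)/(94 + Z))
-29216 - (D + W(40, 112)) = -29216 - (-18275/5688 + (5 + 112 + 40)/(94 + 112)) = -29216 - (-18275/5688 + 157/206) = -29216 - 1*(-1435817/585864) = -29216 + 1435817/585864 = -17115166807/585864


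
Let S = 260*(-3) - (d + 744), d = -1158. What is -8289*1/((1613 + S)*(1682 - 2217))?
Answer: 8289/667145 ≈ 0.012425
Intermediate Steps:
S = -366 (S = 260*(-3) - (-1158 + 744) = -780 - 1*(-414) = -780 + 414 = -366)
-8289*1/((1613 + S)*(1682 - 2217)) = -8289*1/((1613 - 366)*(1682 - 2217)) = -8289/((-535*1247)) = -8289/(-667145) = -8289*(-1/667145) = 8289/667145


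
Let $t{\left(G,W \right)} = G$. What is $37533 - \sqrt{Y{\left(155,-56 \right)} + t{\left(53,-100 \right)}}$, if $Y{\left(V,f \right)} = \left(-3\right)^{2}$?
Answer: $37533 - \sqrt{62} \approx 37525.0$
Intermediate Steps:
$Y{\left(V,f \right)} = 9$
$37533 - \sqrt{Y{\left(155,-56 \right)} + t{\left(53,-100 \right)}} = 37533 - \sqrt{9 + 53} = 37533 - \sqrt{62}$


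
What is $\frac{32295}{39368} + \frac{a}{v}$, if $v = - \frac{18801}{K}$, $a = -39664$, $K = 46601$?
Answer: $\frac{72767712273847}{740157768} \approx 98314.0$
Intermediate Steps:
$v = - \frac{18801}{46601} \approx -0.40345$
$\frac{32295}{39368} + \frac{a}{v} = \frac{32295}{39368} - \frac{39664}{- \frac{18801}{46601}} = 32295 \cdot \frac{1}{39368} - - \frac{1848382064}{18801} = \frac{32295}{39368} + \frac{1848382064}{18801} = \frac{72767712273847}{740157768}$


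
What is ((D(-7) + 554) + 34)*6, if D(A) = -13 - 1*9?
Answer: 3396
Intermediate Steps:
D(A) = -22 (D(A) = -13 - 9 = -22)
((D(-7) + 554) + 34)*6 = ((-22 + 554) + 34)*6 = (532 + 34)*6 = 566*6 = 3396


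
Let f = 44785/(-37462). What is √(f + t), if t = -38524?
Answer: I*√54066314964326/37462 ≈ 196.28*I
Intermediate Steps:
f = -44785/37462 (f = 44785*(-1/37462) = -44785/37462 ≈ -1.1955)
√(f + t) = √(-44785/37462 - 38524) = √(-1443230873/37462) = I*√54066314964326/37462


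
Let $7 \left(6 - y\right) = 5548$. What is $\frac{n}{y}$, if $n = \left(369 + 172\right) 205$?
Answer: $- \frac{776335}{5506} \approx -141.0$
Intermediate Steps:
$n = 110905$ ($n = 541 \cdot 205 = 110905$)
$y = - \frac{5506}{7}$ ($y = 6 - \frac{5548}{7} = - \frac{5506}{7} \approx -786.57$)
$\frac{n}{y} = \frac{110905}{- \frac{5506}{7}} = 110905 \left(- \frac{7}{5506}\right) = - \frac{776335}{5506}$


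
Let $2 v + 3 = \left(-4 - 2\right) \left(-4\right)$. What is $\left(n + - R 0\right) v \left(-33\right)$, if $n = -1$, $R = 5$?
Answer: $\frac{693}{2} \approx 346.5$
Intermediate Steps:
$v = \frac{21}{2}$ ($v = - \frac{3}{2} + \frac{\left(-4 - 2\right) \left(-4\right)}{2} = - \frac{3}{2} + \frac{\left(-6\right) \left(-4\right)}{2} = - \frac{3}{2} + \frac{1}{2} \cdot 24 = - \frac{3}{2} + 12 = \frac{21}{2} \approx 10.5$)
$\left(n + - R 0\right) v \left(-33\right) = \left(-1 + \left(-1\right) 5 \cdot 0\right) \frac{21}{2} \left(-33\right) = \left(-1 - 0\right) \frac{21}{2} \left(-33\right) = \left(-1 + 0\right) \frac{21}{2} \left(-33\right) = \left(-1\right) \frac{21}{2} \left(-33\right) = \left(- \frac{21}{2}\right) \left(-33\right) = \frac{693}{2}$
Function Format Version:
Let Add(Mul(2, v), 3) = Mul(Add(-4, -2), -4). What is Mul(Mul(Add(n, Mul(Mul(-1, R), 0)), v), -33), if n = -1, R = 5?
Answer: Rational(693, 2) ≈ 346.50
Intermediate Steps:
v = Rational(21, 2) (v = Add(Rational(-3, 2), Mul(Rational(1, 2), Mul(Add(-4, -2), -4))) = Add(Rational(-3, 2), Mul(Rational(1, 2), Mul(-6, -4))) = Add(Rational(-3, 2), Mul(Rational(1, 2), 24)) = Add(Rational(-3, 2), 12) = Rational(21, 2) ≈ 10.500)
Mul(Mul(Add(n, Mul(Mul(-1, R), 0)), v), -33) = Mul(Mul(Add(-1, Mul(Mul(-1, 5), 0)), Rational(21, 2)), -33) = Mul(Mul(Add(-1, Mul(-5, 0)), Rational(21, 2)), -33) = Mul(Mul(Add(-1, 0), Rational(21, 2)), -33) = Mul(Mul(-1, Rational(21, 2)), -33) = Mul(Rational(-21, 2), -33) = Rational(693, 2)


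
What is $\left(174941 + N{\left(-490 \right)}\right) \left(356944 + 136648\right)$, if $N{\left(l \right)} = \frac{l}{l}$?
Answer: $86349971664$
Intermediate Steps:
$N{\left(l \right)} = 1$
$\left(174941 + N{\left(-490 \right)}\right) \left(356944 + 136648\right) = \left(174941 + 1\right) \left(356944 + 136648\right) = 174942 \cdot 493592 = 86349971664$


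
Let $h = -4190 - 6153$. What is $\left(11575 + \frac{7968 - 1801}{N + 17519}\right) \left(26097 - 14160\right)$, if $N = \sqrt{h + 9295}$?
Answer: $\frac{42408167761323576}{306916409} - \frac{147230958 i \sqrt{262}}{306916409} \approx 1.3817 \cdot 10^{8} - 7.7648 i$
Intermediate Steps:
$h = -10343$
$N = 2 i \sqrt{262}$ ($N = \sqrt{-10343 + 9295} = \sqrt{-1048} = 2 i \sqrt{262} \approx 32.373 i$)
$\left(11575 + \frac{7968 - 1801}{N + 17519}\right) \left(26097 - 14160\right) = \left(11575 + \frac{7968 - 1801}{2 i \sqrt{262} + 17519}\right) \left(26097 - 14160\right) = \left(11575 + \frac{6167}{17519 + 2 i \sqrt{262}}\right) 11937 = 138170775 + \frac{73615479}{17519 + 2 i \sqrt{262}}$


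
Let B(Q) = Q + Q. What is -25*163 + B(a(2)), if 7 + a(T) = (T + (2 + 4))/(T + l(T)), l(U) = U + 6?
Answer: -20437/5 ≈ -4087.4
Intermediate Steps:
l(U) = 6 + U
a(T) = -7 + (6 + T)/(6 + 2*T) (a(T) = -7 + (T + (2 + 4))/(T + (6 + T)) = -7 + (T + 6)/(6 + 2*T) = -7 + (6 + T)/(6 + 2*T))
B(Q) = 2*Q
-25*163 + B(a(2)) = -25*163 + 2*((-36 - 13*2)/(2*(3 + 2))) = -4075 + 2*((½)*(-36 - 26)/5) = -4075 + 2*((½)*(⅕)*(-62)) = -4075 + 2*(-31/5) = -4075 - 62/5 = -20437/5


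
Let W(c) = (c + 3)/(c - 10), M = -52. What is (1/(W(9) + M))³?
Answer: -1/262144 ≈ -3.8147e-6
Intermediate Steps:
W(c) = (3 + c)/(-10 + c)
(1/(W(9) + M))³ = (1/((3 + 9)/(-10 + 9) - 52))³ = (1/(12/(-1) - 52))³ = (1/(-1*12 - 52))³ = (1/(-12 - 52))³ = (1/(-64))³ = (-1/64)³ = -1/262144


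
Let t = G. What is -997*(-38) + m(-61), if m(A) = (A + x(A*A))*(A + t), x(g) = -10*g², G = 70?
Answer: -1246088353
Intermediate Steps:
t = 70
m(A) = (70 + A)*(A - 10*A⁴) (m(A) = (A - 10*A⁴)*(A + 70) = (A - 10*A⁴)*(70 + A) = (70 + A)*(A - 10*A⁴))
-997*(-38) + m(-61) = -997*(-38) - 61*(70 - 61 - 700*(-61)³ - 10*(-61)⁴) = 37886 - 61*(70 - 61 - 700*(-226981) - 10*13845841) = 37886 - 61*(70 - 61 + 158886700 - 138458410) = 37886 - 61*20428299 = 37886 - 1246126239 = -1246088353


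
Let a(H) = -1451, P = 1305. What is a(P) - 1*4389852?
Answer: -4391303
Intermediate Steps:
a(P) - 1*4389852 = -1451 - 1*4389852 = -1451 - 4389852 = -4391303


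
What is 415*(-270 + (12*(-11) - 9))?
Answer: -170565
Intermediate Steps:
415*(-270 + (12*(-11) - 9)) = 415*(-270 + (-132 - 9)) = 415*(-270 - 141) = 415*(-411) = -170565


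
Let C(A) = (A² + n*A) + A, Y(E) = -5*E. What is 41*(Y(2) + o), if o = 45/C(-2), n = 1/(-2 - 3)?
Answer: 1435/4 ≈ 358.75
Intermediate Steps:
n = -⅕ (n = 1/(-5) = -⅕ ≈ -0.20000)
C(A) = A² + 4*A/5 (C(A) = (A² - A/5) + A = A² + 4*A/5)
o = 75/4 (o = 45/(((⅕)*(-2)*(4 + 5*(-2)))) = 45/(((⅕)*(-2)*(4 - 10))) = 45/(((⅕)*(-2)*(-6))) = 45/(12/5) = 45*(5/12) = 75/4 ≈ 18.750)
41*(Y(2) + o) = 41*(-5*2 + 75/4) = 41*(-10 + 75/4) = 41*(35/4) = 1435/4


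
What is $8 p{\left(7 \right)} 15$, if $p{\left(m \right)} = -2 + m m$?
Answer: $5640$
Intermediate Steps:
$p{\left(m \right)} = -2 + m^{2}$
$8 p{\left(7 \right)} 15 = 8 \left(-2 + 7^{2}\right) 15 = 8 \left(-2 + 49\right) 15 = 8 \cdot 47 \cdot 15 = 376 \cdot 15 = 5640$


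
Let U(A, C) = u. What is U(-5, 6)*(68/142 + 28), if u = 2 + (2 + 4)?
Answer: 16176/71 ≈ 227.83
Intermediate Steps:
u = 8 (u = 2 + 6 = 8)
U(A, C) = 8
U(-5, 6)*(68/142 + 28) = 8*(68/142 + 28) = 8*(68*(1/142) + 28) = 8*(34/71 + 28) = 8*(2022/71) = 16176/71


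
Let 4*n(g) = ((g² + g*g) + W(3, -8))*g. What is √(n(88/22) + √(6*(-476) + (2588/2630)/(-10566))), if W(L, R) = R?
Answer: √(128700863069400 + 2315715*I*√15315403204681135)/2315715 ≈ 6.4259 + 4.1583*I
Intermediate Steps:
n(g) = g*(-8 + 2*g²)/4 (n(g) = (((g² + g*g) - 8)*g)/4 = (((g² + g²) - 8)*g)/4 = ((2*g² - 8)*g)/4 = ((-8 + 2*g²)*g)/4 = (g*(-8 + 2*g²))/4 = g*(-8 + 2*g²)/4)
√(n(88/22) + √(6*(-476) + (2588/2630)/(-10566))) = √((88/22)*(-4 + (88/22)²)/2 + √(6*(-476) + (2588/2630)/(-10566))) = √((88*(1/22))*(-4 + (88*(1/22))²)/2 + √(-2856 + (2588*(1/2630))*(-1/10566))) = √((½)*4*(-4 + 4²) + √(-2856 + (1294/1315)*(-1/10566))) = √((½)*4*(-4 + 16) + √(-2856 - 647/6947145)) = √((½)*4*12 + √(-19841046767/6947145)) = √(24 + I*√15315403204681135/2315715)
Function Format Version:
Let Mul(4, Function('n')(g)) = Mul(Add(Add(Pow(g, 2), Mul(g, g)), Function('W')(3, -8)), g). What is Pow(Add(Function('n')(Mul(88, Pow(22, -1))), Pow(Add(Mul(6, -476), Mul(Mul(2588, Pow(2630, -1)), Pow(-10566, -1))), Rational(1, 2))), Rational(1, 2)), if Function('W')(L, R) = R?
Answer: Mul(Rational(1, 2315715), Pow(Add(128700863069400, Mul(2315715, I, Pow(15315403204681135, Rational(1, 2)))), Rational(1, 2))) ≈ Add(6.4259, Mul(4.1583, I))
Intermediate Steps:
Function('n')(g) = Mul(Rational(1, 4), g, Add(-8, Mul(2, Pow(g, 2)))) (Function('n')(g) = Mul(Rational(1, 4), Mul(Add(Add(Pow(g, 2), Mul(g, g)), -8), g)) = Mul(Rational(1, 4), Mul(Add(Add(Pow(g, 2), Pow(g, 2)), -8), g)) = Mul(Rational(1, 4), Mul(Add(Mul(2, Pow(g, 2)), -8), g)) = Mul(Rational(1, 4), Mul(Add(-8, Mul(2, Pow(g, 2))), g)) = Mul(Rational(1, 4), Mul(g, Add(-8, Mul(2, Pow(g, 2))))) = Mul(Rational(1, 4), g, Add(-8, Mul(2, Pow(g, 2)))))
Pow(Add(Function('n')(Mul(88, Pow(22, -1))), Pow(Add(Mul(6, -476), Mul(Mul(2588, Pow(2630, -1)), Pow(-10566, -1))), Rational(1, 2))), Rational(1, 2)) = Pow(Add(Mul(Rational(1, 2), Mul(88, Pow(22, -1)), Add(-4, Pow(Mul(88, Pow(22, -1)), 2))), Pow(Add(Mul(6, -476), Mul(Mul(2588, Pow(2630, -1)), Pow(-10566, -1))), Rational(1, 2))), Rational(1, 2)) = Pow(Add(Mul(Rational(1, 2), Mul(88, Rational(1, 22)), Add(-4, Pow(Mul(88, Rational(1, 22)), 2))), Pow(Add(-2856, Mul(Mul(2588, Rational(1, 2630)), Rational(-1, 10566))), Rational(1, 2))), Rational(1, 2)) = Pow(Add(Mul(Rational(1, 2), 4, Add(-4, Pow(4, 2))), Pow(Add(-2856, Mul(Rational(1294, 1315), Rational(-1, 10566))), Rational(1, 2))), Rational(1, 2)) = Pow(Add(Mul(Rational(1, 2), 4, Add(-4, 16)), Pow(Add(-2856, Rational(-647, 6947145)), Rational(1, 2))), Rational(1, 2)) = Pow(Add(Mul(Rational(1, 2), 4, 12), Pow(Rational(-19841046767, 6947145), Rational(1, 2))), Rational(1, 2)) = Pow(Add(24, Mul(Rational(1, 2315715), I, Pow(15315403204681135, Rational(1, 2)))), Rational(1, 2))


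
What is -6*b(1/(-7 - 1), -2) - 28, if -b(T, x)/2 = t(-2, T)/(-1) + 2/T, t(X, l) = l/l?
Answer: -232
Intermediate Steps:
t(X, l) = 1
b(T, x) = 2 - 4/T (b(T, x) = -2*(1/(-1) + 2/T) = -2*(1*(-1) + 2/T) = -2*(-1 + 2/T) = 2 - 4/T)
-6*b(1/(-7 - 1), -2) - 28 = -6*(2 - 4/(1/(-7 - 1))) - 28 = -6*(2 - 4/(1/(-8))) - 28 = -6*(2 - 4/(-⅛)) - 28 = -6*(2 - 4*(-8)) - 28 = -6*(2 + 32) - 28 = -6*34 - 28 = -204 - 28 = -232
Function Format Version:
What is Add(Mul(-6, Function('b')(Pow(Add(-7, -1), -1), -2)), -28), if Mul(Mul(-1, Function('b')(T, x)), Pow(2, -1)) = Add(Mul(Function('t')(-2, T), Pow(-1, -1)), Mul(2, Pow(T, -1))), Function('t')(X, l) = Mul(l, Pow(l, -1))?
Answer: -232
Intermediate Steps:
Function('t')(X, l) = 1
Function('b')(T, x) = Add(2, Mul(-4, Pow(T, -1))) (Function('b')(T, x) = Mul(-2, Add(Mul(1, Pow(-1, -1)), Mul(2, Pow(T, -1)))) = Mul(-2, Add(Mul(1, -1), Mul(2, Pow(T, -1)))) = Mul(-2, Add(-1, Mul(2, Pow(T, -1)))) = Add(2, Mul(-4, Pow(T, -1))))
Add(Mul(-6, Function('b')(Pow(Add(-7, -1), -1), -2)), -28) = Add(Mul(-6, Add(2, Mul(-4, Pow(Pow(Add(-7, -1), -1), -1)))), -28) = Add(Mul(-6, Add(2, Mul(-4, Pow(Pow(-8, -1), -1)))), -28) = Add(Mul(-6, Add(2, Mul(-4, Pow(Rational(-1, 8), -1)))), -28) = Add(Mul(-6, Add(2, Mul(-4, -8))), -28) = Add(Mul(-6, Add(2, 32)), -28) = Add(Mul(-6, 34), -28) = Add(-204, -28) = -232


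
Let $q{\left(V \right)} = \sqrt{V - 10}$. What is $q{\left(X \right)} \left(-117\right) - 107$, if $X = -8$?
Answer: $-107 - 351 i \sqrt{2} \approx -107.0 - 496.39 i$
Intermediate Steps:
$q{\left(V \right)} = \sqrt{-10 + V}$
$q{\left(X \right)} \left(-117\right) - 107 = \sqrt{-10 - 8} \left(-117\right) - 107 = \sqrt{-18} \left(-117\right) - 107 = 3 i \sqrt{2} \left(-117\right) - 107 = - 351 i \sqrt{2} - 107 = -107 - 351 i \sqrt{2}$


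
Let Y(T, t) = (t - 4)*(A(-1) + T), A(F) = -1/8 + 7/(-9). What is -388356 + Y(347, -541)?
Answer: -41542487/72 ≈ -5.7698e+5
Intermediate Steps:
A(F) = -65/72 (A(F) = -1*⅛ + 7*(-⅑) = -⅛ - 7/9 = -65/72)
Y(T, t) = (-4 + t)*(-65/72 + T) (Y(T, t) = (t - 4)*(-65/72 + T) = (-4 + t)*(-65/72 + T))
-388356 + Y(347, -541) = -388356 + (65/18 - 4*347 - 65/72*(-541) + 347*(-541)) = -388356 + (65/18 - 1388 + 35165/72 - 187727) = -388356 - 13580855/72 = -41542487/72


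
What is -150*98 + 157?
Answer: -14543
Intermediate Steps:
-150*98 + 157 = -14700 + 157 = -14543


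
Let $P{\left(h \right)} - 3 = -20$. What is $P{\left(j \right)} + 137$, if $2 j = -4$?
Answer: $120$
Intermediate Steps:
$j = -2$ ($j = \frac{1}{2} \left(-4\right) = -2$)
$P{\left(h \right)} = -17$ ($P{\left(h \right)} = 3 - 20 = -17$)
$P{\left(j \right)} + 137 = -17 + 137 = 120$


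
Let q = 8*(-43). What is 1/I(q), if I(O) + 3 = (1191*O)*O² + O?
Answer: -1/48482732891 ≈ -2.0626e-11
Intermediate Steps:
q = -344
I(O) = -3 + O + 1191*O³ (I(O) = -3 + ((1191*O)*O² + O) = -3 + (1191*O³ + O) = -3 + (O + 1191*O³) = -3 + O + 1191*O³)
1/I(q) = 1/(-3 - 344 + 1191*(-344)³) = 1/(-3 - 344 + 1191*(-40707584)) = 1/(-3 - 344 - 48482732544) = 1/(-48482732891) = -1/48482732891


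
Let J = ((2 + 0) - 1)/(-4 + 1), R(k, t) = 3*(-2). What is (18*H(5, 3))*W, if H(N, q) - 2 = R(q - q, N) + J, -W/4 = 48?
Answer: 14976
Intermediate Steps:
W = -192 (W = -4*48 = -192)
R(k, t) = -6
J = -1/3 (J = (2 - 1)/(-3) = 1*(-1/3) = -1/3 ≈ -0.33333)
H(N, q) = -13/3 (H(N, q) = 2 + (-6 - 1/3) = 2 - 19/3 = -13/3)
(18*H(5, 3))*W = (18*(-13/3))*(-192) = -78*(-192) = 14976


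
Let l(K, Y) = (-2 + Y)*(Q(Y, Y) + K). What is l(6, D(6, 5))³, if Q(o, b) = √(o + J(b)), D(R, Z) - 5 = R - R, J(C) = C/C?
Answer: 8748 + 3078*√6 ≈ 16288.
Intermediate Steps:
J(C) = 1
D(R, Z) = 5 (D(R, Z) = 5 + (R - R) = 5 + 0 = 5)
Q(o, b) = √(1 + o) (Q(o, b) = √(o + 1) = √(1 + o))
l(K, Y) = (-2 + Y)*(K + √(1 + Y)) (l(K, Y) = (-2 + Y)*(√(1 + Y) + K) = (-2 + Y)*(K + √(1 + Y)))
l(6, D(6, 5))³ = (-2*6 - 2*√(1 + 5) + 6*5 + 5*√(1 + 5))³ = (-12 - 2*√6 + 30 + 5*√6)³ = (18 + 3*√6)³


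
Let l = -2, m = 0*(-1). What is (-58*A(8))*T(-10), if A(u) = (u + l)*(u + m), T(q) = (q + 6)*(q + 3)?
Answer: -77952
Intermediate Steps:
m = 0
T(q) = (3 + q)*(6 + q) (T(q) = (6 + q)*(3 + q) = (3 + q)*(6 + q))
A(u) = u*(-2 + u) (A(u) = (u - 2)*(u + 0) = (-2 + u)*u = u*(-2 + u))
(-58*A(8))*T(-10) = (-464*(-2 + 8))*(18 + (-10)² + 9*(-10)) = (-464*6)*(18 + 100 - 90) = -58*48*28 = -2784*28 = -77952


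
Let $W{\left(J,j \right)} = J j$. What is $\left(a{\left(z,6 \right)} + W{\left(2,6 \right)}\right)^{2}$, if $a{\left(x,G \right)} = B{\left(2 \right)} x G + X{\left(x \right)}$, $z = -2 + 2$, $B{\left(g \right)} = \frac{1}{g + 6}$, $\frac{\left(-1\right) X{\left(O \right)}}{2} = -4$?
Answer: $400$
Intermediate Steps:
$X{\left(O \right)} = 8$ ($X{\left(O \right)} = \left(-2\right) \left(-4\right) = 8$)
$B{\left(g \right)} = \frac{1}{6 + g}$
$z = 0$
$a{\left(x,G \right)} = 8 + \frac{G x}{8}$ ($a{\left(x,G \right)} = \frac{x}{6 + 2} G + 8 = \frac{x}{8} G + 8 = \frac{G x}{8} + 8 = 8 + \frac{G x}{8}$)
$\left(a{\left(z,6 \right)} + W{\left(2,6 \right)}\right)^{2} = \left(\left(8 + \frac{1}{8} \cdot 6 \cdot 0\right) + 2 \cdot 6\right)^{2} = \left(\left(8 + 0\right) + 12\right)^{2} = \left(8 + 12\right)^{2} = 20^{2} = 400$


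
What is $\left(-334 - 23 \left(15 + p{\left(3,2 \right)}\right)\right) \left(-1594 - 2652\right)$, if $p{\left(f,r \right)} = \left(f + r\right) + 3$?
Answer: $3664298$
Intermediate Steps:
$p{\left(f,r \right)} = 3 + f + r$
$\left(-334 - 23 \left(15 + p{\left(3,2 \right)}\right)\right) \left(-1594 - 2652\right) = \left(-334 - 23 \left(15 + \left(3 + 3 + 2\right)\right)\right) \left(-1594 - 2652\right) = \left(-334 - 23 \left(15 + 8\right)\right) \left(-4246\right) = \left(-334 - 529\right) \left(-4246\right) = \left(-863\right) \left(-4246\right) = 3664298$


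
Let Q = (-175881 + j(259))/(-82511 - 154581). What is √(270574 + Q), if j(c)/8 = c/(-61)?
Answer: √14148836630049210953/7231306 ≈ 520.17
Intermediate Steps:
j(c) = -8*c/61 (j(c) = 8*(c/(-61)) = 8*(c*(-1/61)) = 8*(-c/61) = -8*c/61)
Q = 10730813/14462612 (Q = (-175881 - 8/61*259)/(-82511 - 154581) = (-175881 - 2072/61)/(-237092) = -10730813/61*(-1/237092) = 10730813/14462612 ≈ 0.74197)
√(270574 + Q) = √(270574 + 10730813/14462612) = √(3913217510101/14462612) = √14148836630049210953/7231306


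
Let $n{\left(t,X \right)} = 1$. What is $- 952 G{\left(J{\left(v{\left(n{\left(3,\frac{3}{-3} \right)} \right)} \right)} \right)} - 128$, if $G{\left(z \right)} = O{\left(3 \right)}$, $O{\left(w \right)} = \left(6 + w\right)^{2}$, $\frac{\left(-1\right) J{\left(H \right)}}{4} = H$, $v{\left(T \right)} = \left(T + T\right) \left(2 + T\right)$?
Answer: $-77240$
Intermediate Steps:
$v{\left(T \right)} = 2 T \left(2 + T\right)$
$J{\left(H \right)} = - 4 H$
$G{\left(z \right)} = 81$ ($G{\left(z \right)} = \left(6 + 3\right)^{2} = 9^{2} = 81$)
$- 952 G{\left(J{\left(v{\left(n{\left(3,\frac{3}{-3} \right)} \right)} \right)} \right)} - 128 = \left(-952\right) 81 - 128 = -77112 - 128 = -77240$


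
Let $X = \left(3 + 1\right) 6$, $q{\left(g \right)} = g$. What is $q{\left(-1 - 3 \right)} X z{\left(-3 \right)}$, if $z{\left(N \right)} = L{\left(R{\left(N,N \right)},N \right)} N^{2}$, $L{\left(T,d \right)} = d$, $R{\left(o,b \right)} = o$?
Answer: $2592$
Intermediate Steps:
$z{\left(N \right)} = N^{3}$ ($z{\left(N \right)} = N N^{2} = N^{3}$)
$X = 24$ ($X = 4 \cdot 6 = 24$)
$q{\left(-1 - 3 \right)} X z{\left(-3 \right)} = \left(-1 - 3\right) 24 \left(-3\right)^{3} = \left(-1 - 3\right) 24 \left(-27\right) = \left(-4\right) 24 \left(-27\right) = \left(-96\right) \left(-27\right) = 2592$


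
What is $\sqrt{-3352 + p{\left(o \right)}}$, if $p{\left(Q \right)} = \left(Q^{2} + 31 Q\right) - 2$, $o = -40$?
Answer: $i \sqrt{2994} \approx 54.717 i$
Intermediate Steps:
$p{\left(Q \right)} = -2 + Q^{2} + 31 Q$
$\sqrt{-3352 + p{\left(o \right)}} = \sqrt{-3352 + \left(-2 + \left(-40\right)^{2} + 31 \left(-40\right)\right)} = \sqrt{-3352 - -358} = \sqrt{-3352 + 358} = \sqrt{-2994} = i \sqrt{2994}$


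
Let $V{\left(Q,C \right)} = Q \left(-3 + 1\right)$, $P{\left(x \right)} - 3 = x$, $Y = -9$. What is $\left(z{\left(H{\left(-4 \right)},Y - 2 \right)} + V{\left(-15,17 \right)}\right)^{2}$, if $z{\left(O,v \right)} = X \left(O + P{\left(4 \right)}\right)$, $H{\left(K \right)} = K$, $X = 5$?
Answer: $2025$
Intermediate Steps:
$P{\left(x \right)} = 3 + x$
$V{\left(Q,C \right)} = - 2 Q$ ($V{\left(Q,C \right)} = Q \left(-2\right) = - 2 Q$)
$z{\left(O,v \right)} = 35 + 5 O$ ($z{\left(O,v \right)} = 5 \left(O + \left(3 + 4\right)\right) = 5 \left(O + 7\right) = 5 \left(7 + O\right) = 35 + 5 O$)
$\left(z{\left(H{\left(-4 \right)},Y - 2 \right)} + V{\left(-15,17 \right)}\right)^{2} = \left(\left(35 + 5 \left(-4\right)\right) - -30\right)^{2} = \left(\left(35 - 20\right) + 30\right)^{2} = \left(15 + 30\right)^{2} = 45^{2} = 2025$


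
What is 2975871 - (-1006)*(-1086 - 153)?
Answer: 1729437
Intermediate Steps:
2975871 - (-1006)*(-1086 - 153) = 2975871 - (-1006)*(-1239) = 2975871 - 1*1246434 = 2975871 - 1246434 = 1729437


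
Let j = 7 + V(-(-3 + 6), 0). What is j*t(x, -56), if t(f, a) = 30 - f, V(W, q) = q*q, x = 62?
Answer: -224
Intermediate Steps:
V(W, q) = q²
j = 7 (j = 7 + 0² = 7 + 0 = 7)
j*t(x, -56) = 7*(30 - 1*62) = 7*(30 - 62) = 7*(-32) = -224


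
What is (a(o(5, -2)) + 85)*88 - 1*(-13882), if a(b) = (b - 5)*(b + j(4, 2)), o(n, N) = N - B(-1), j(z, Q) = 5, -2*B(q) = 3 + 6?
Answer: 19712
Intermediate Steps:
B(q) = -9/2 (B(q) = -(3 + 6)/2 = -½*9 = -9/2)
o(n, N) = 9/2 + N (o(n, N) = N - 1*(-9/2) = N + 9/2 = 9/2 + N)
a(b) = (-5 + b)*(5 + b) (a(b) = (b - 5)*(b + 5) = (-5 + b)*(5 + b))
(a(o(5, -2)) + 85)*88 - 1*(-13882) = ((-25 + (9/2 - 2)²) + 85)*88 - 1*(-13882) = ((-25 + (5/2)²) + 85)*88 + 13882 = ((-25 + 25/4) + 85)*88 + 13882 = (-75/4 + 85)*88 + 13882 = (265/4)*88 + 13882 = 5830 + 13882 = 19712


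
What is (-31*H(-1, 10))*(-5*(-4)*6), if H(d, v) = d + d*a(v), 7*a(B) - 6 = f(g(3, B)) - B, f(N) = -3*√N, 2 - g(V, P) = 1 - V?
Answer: -11160/7 ≈ -1594.3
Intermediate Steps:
g(V, P) = 1 + V (g(V, P) = 2 - (1 - V) = 2 + (-1 + V) = 1 + V)
a(B) = -B/7 (a(B) = 6/7 + (-3*√(1 + 3) - B)/7 = 6/7 + (-3*√4 - B)/7 = 6/7 + (-3*2 - B)/7 = 6/7 + (-6 - B)/7 = 6/7 + (-6/7 - B/7) = -B/7)
H(d, v) = d - d*v/7 (H(d, v) = d + d*(-v/7) = d - d*v/7)
(-31*H(-1, 10))*(-5*(-4)*6) = (-31*(-1)*(7 - 1*10)/7)*(-5*(-4)*6) = (-31*(-1)*(7 - 10)/7)*(20*6) = -31*(-1)*(-3)/7*120 = -31*3/7*120 = -93/7*120 = -11160/7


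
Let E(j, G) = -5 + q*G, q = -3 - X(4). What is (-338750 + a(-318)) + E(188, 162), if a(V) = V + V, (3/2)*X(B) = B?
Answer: -340309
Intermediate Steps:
X(B) = 2*B/3
a(V) = 2*V
q = -17/3 (q = -3 - 2*4/3 = -3 - 1*8/3 = -3 - 8/3 = -17/3 ≈ -5.6667)
E(j, G) = -5 - 17*G/3
(-338750 + a(-318)) + E(188, 162) = (-338750 + 2*(-318)) + (-5 - 17/3*162) = (-338750 - 636) + (-5 - 918) = -339386 - 923 = -340309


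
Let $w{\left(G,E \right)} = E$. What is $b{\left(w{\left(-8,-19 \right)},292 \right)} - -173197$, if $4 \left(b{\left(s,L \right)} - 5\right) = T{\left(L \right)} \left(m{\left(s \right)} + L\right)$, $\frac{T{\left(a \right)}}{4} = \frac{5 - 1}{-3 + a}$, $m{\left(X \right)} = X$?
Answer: $\frac{50056470}{289} \approx 1.7321 \cdot 10^{5}$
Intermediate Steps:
$T{\left(a \right)} = \frac{16}{-3 + a}$ ($T{\left(a \right)} = 4 \frac{5 - 1}{-3 + a} = 4 \frac{4}{-3 + a} = \frac{16}{-3 + a}$)
$b{\left(s,L \right)} = 5 + \frac{4 \left(L + s\right)}{-3 + L}$ ($b{\left(s,L \right)} = 5 + \frac{\frac{16}{-3 + L} \left(s + L\right)}{4} = 5 + \frac{\frac{16}{-3 + L} \left(L + s\right)}{4} = 5 + \frac{16 \frac{1}{-3 + L} \left(L + s\right)}{4} = 5 + \frac{4 \left(L + s\right)}{-3 + L}$)
$b{\left(w{\left(-8,-19 \right)},292 \right)} - -173197 = \frac{-15 + 4 \left(-19\right) + 9 \cdot 292}{-3 + 292} - -173197 = \frac{-15 - 76 + 2628}{289} + 173197 = \frac{1}{289} \cdot 2537 + 173197 = \frac{2537}{289} + 173197 = \frac{50056470}{289}$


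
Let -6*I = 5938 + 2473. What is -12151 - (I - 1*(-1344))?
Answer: -72559/6 ≈ -12093.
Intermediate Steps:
I = -8411/6 (I = -(5938 + 2473)/6 = -1/6*8411 = -8411/6 ≈ -1401.8)
-12151 - (I - 1*(-1344)) = -12151 - (-8411/6 - 1*(-1344)) = -12151 - (-8411/6 + 1344) = -12151 - 1*(-347/6) = -12151 + 347/6 = -72559/6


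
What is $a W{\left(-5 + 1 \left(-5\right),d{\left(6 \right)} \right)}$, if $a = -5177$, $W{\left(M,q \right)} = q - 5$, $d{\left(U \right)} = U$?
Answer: $-5177$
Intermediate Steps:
$W{\left(M,q \right)} = -5 + q$
$a W{\left(-5 + 1 \left(-5\right),d{\left(6 \right)} \right)} = - 5177 \left(-5 + 6\right) = \left(-5177\right) 1 = -5177$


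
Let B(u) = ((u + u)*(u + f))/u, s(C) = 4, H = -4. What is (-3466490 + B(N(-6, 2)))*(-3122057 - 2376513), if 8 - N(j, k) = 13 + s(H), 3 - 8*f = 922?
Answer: 38124200380035/2 ≈ 1.9062e+13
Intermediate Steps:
f = -919/8 (f = 3/8 - 1/8*922 = 3/8 - 461/4 = -919/8 ≈ -114.88)
N(j, k) = -9 (N(j, k) = 8 - (13 + 4) = 8 - 1*17 = 8 - 17 = -9)
B(u) = -919/4 + 2*u (B(u) = ((u + u)*(u - 919/8))/u = ((2*u)*(-919/8 + u))/u = (2*u*(-919/8 + u))/u = -919/4 + 2*u)
(-3466490 + B(N(-6, 2)))*(-3122057 - 2376513) = (-3466490 + (-919/4 + 2*(-9)))*(-3122057 - 2376513) = (-3466490 + (-919/4 - 18))*(-5498570) = (-3466490 - 991/4)*(-5498570) = -13866951/4*(-5498570) = 38124200380035/2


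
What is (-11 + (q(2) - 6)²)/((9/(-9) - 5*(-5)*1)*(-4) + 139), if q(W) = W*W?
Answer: -7/43 ≈ -0.16279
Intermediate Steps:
q(W) = W²
(-11 + (q(2) - 6)²)/((9/(-9) - 5*(-5)*1)*(-4) + 139) = (-11 + (2² - 6)²)/((9/(-9) - 5*(-5)*1)*(-4) + 139) = (-11 + (4 - 6)²)/((9*(-⅑) + 25*1)*(-4) + 139) = (-11 + (-2)²)/((-1 + 25)*(-4) + 139) = (-11 + 4)/(24*(-4) + 139) = -7/(-96 + 139) = -7/43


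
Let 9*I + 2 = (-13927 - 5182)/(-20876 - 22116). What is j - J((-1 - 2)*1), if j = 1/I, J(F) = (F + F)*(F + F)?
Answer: -2794428/66875 ≈ -41.786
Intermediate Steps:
I = -66875/386928 (I = -2/9 + ((-13927 - 5182)/(-20876 - 22116))/9 = -2/9 + (-19109/(-42992))/9 = -2/9 + (-19109*(-1/42992))/9 = -2/9 + (1/9)*(19109/42992) = -2/9 + 19109/386928 = -66875/386928 ≈ -0.17284)
J(F) = 4*F**2 (J(F) = (2*F)*(2*F) = 4*F**2)
j = -386928/66875 (j = 1/(-66875/386928) = -386928/66875 ≈ -5.7858)
j - J((-1 - 2)*1) = -386928/66875 - 4*((-1 - 2)*1)**2 = -386928/66875 - 4*(-3*1)**2 = -386928/66875 - 4*(-3)**2 = -386928/66875 - 4*9 = -386928/66875 - 1*36 = -386928/66875 - 36 = -2794428/66875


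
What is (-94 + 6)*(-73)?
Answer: 6424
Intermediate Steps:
(-94 + 6)*(-73) = -88*(-73) = 6424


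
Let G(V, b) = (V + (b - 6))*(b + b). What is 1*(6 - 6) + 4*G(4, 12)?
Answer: 960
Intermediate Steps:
G(V, b) = 2*b*(-6 + V + b) (G(V, b) = (V + (-6 + b))*(2*b) = (-6 + V + b)*(2*b) = 2*b*(-6 + V + b))
1*(6 - 6) + 4*G(4, 12) = 1*(6 - 6) + 4*(2*12*(-6 + 4 + 12)) = 1*0 + 4*(2*12*10) = 0 + 4*240 = 0 + 960 = 960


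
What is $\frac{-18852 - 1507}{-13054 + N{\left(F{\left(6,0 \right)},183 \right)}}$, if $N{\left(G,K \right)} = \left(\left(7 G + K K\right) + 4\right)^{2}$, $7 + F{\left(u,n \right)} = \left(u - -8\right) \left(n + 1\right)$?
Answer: $- \frac{20359}{1125052710} \approx -1.8096 \cdot 10^{-5}$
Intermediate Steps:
$F{\left(u,n \right)} = -7 + \left(1 + n\right) \left(8 + u\right)$ ($F{\left(u,n \right)} = -7 + \left(u - -8\right) \left(n + 1\right) = -7 + \left(u + 8\right) \left(1 + n\right) = -7 + \left(8 + u\right) \left(1 + n\right) = -7 + \left(1 + n\right) \left(8 + u\right)$)
$N{\left(G,K \right)} = \left(4 + K^{2} + 7 G\right)^{2}$ ($N{\left(G,K \right)} = \left(\left(7 G + K^{2}\right) + 4\right)^{2} = \left(\left(K^{2} + 7 G\right) + 4\right)^{2} = \left(4 + K^{2} + 7 G\right)^{2}$)
$\frac{-18852 - 1507}{-13054 + N{\left(F{\left(6,0 \right)},183 \right)}} = \frac{-18852 - 1507}{-13054 + \left(4 + 183^{2} + 7 \left(1 + 6 + 8 \cdot 0 + 0 \cdot 6\right)\right)^{2}} = - \frac{20359}{-13054 + \left(4 + 33489 + 7 \left(1 + 6 + 0 + 0\right)\right)^{2}} = - \frac{20359}{-13054 + \left(4 + 33489 + 7 \cdot 7\right)^{2}} = - \frac{20359}{-13054 + \left(4 + 33489 + 49\right)^{2}} = - \frac{20359}{-13054 + 33542^{2}} = - \frac{20359}{-13054 + 1125065764} = - \frac{20359}{1125052710}$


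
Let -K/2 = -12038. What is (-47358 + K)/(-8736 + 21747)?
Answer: -23282/13011 ≈ -1.7894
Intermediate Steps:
K = 24076 (K = -2*(-12038) = 24076)
(-47358 + K)/(-8736 + 21747) = (-47358 + 24076)/(-8736 + 21747) = -23282/13011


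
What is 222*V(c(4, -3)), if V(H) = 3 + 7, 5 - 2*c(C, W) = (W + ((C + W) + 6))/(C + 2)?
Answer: 2220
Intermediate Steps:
c(C, W) = 5/2 - (6 + C + 2*W)/(2*(2 + C)) (c(C, W) = 5/2 - (W + ((C + W) + 6))/(2*(C + 2)) = 5/2 - (W + (6 + C + W))/(2*(2 + C)) = 5/2 - (6 + C + 2*W)/(2*(2 + C)))
V(H) = 10
222*V(c(4, -3)) = 222*10 = 2220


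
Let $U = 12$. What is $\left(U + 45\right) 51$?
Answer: $2907$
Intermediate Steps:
$\left(U + 45\right) 51 = \left(12 + 45\right) 51 = 57 \cdot 51 = 2907$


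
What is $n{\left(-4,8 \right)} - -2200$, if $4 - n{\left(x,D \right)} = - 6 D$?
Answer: $2252$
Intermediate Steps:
$n{\left(x,D \right)} = 4 + 6 D$ ($n{\left(x,D \right)} = 4 - - 6 D = 4 + 6 D$)
$n{\left(-4,8 \right)} - -2200 = \left(4 + 6 \cdot 8\right) - -2200 = \left(4 + 48\right) + 2200 = 52 + 2200 = 2252$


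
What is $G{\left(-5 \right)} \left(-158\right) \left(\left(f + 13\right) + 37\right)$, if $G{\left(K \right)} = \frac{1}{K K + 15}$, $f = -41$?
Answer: $- \frac{711}{20} \approx -35.55$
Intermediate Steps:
$G{\left(K \right)} = \frac{1}{15 + K^{2}}$ ($G{\left(K \right)} = \frac{1}{K^{2} + 15} = \frac{1}{15 + K^{2}}$)
$G{\left(-5 \right)} \left(-158\right) \left(\left(f + 13\right) + 37\right) = \frac{1}{15 + \left(-5\right)^{2}} \left(-158\right) \left(\left(-41 + 13\right) + 37\right) = \frac{1}{15 + 25} \left(-158\right) \left(-28 + 37\right) = \frac{1}{40} \left(-158\right) 9 = \left(- \frac{79}{20}\right) 9 = - \frac{711}{20}$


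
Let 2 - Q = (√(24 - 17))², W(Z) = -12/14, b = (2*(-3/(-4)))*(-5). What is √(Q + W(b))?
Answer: I*√287/7 ≈ 2.4202*I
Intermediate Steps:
b = -15/2 (b = (2*(-3*(-¼)))*(-5) = (2*(¾))*(-5) = (3/2)*(-5) = -15/2 ≈ -7.5000)
W(Z) = -6/7 (W(Z) = -12*1/14 = -6/7)
Q = -5 (Q = 2 - (√(24 - 17))² = 2 - (√7)² = 2 - 1*7 = 2 - 7 = -5)
√(Q + W(b)) = √(-5 - 6/7) = √(-41/7) = I*√287/7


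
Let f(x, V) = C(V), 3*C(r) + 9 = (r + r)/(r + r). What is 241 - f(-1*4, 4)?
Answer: 731/3 ≈ 243.67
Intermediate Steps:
C(r) = -8/3 (C(r) = -3 + ((r + r)/(r + r))/3 = -3 + ((2*r)/((2*r)))/3 = -3 + ((2*r)*(1/(2*r)))/3 = -3 + (⅓)*1 = -3 + ⅓ = -8/3)
f(x, V) = -8/3
241 - f(-1*4, 4) = 241 - 1*(-8/3) = 241 + 8/3 = 731/3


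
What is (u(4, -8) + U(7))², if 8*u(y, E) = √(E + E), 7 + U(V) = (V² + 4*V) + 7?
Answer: (154 + I)²/4 ≈ 5928.8 + 77.0*I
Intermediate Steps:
U(V) = V² + 4*V (U(V) = -7 + ((V² + 4*V) + 7) = -7 + (7 + V² + 4*V) = V² + 4*V)
u(y, E) = √2*√E/8 (u(y, E) = √(E + E)/8 = √(2*E)/8 = (√2*√E)/8 = √2*√E/8)
(u(4, -8) + U(7))² = (√2*√(-8)/8 + 7*(4 + 7))² = (√2*(2*I*√2)/8 + 7*11)² = (I/2 + 77)² = (77 + I/2)²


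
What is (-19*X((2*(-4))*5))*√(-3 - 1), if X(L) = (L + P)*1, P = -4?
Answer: 1672*I ≈ 1672.0*I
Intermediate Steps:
X(L) = -4 + L (X(L) = (L - 4)*1 = (-4 + L)*1 = -4 + L)
(-19*X((2*(-4))*5))*√(-3 - 1) = (-19*(-4 + (2*(-4))*5))*√(-3 - 1) = (-19*(-4 - 8*5))*√(-4) = (-19*(-4 - 40))*(2*I) = (-19*(-44))*(2*I) = 836*(2*I) = 1672*I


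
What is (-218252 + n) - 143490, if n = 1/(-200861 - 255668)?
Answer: -165145713519/456529 ≈ -3.6174e+5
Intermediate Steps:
n = -1/456529 (n = 1/(-456529) = -1/456529 ≈ -2.1904e-6)
(-218252 + n) - 143490 = (-218252 - 1/456529) - 143490 = -99638367309/456529 - 143490 = -165145713519/456529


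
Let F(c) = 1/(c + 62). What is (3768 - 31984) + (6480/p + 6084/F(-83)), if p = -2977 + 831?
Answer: -167369780/1073 ≈ -1.5598e+5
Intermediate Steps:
F(c) = 1/(62 + c)
p = -2146
(3768 - 31984) + (6480/p + 6084/F(-83)) = (3768 - 31984) + (6480/(-2146) + 6084/(1/(62 - 83))) = -28216 + (6480*(-1/2146) + 6084/(1/(-21))) = -28216 + (-3240/1073 + 6084/(-1/21)) = -28216 + (-3240/1073 + 6084*(-21)) = -28216 + (-3240/1073 - 127764) = -28216 - 137094012/1073 = -167369780/1073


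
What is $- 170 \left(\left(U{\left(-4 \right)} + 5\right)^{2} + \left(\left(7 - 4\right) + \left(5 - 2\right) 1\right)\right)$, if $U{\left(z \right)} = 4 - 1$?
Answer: $-11900$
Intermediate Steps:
$U{\left(z \right)} = 3$
$- 170 \left(\left(U{\left(-4 \right)} + 5\right)^{2} + \left(\left(7 - 4\right) + \left(5 - 2\right) 1\right)\right) = - 170 \left(\left(3 + 5\right)^{2} + \left(\left(7 - 4\right) + \left(5 - 2\right) 1\right)\right) = - 170 \left(8^{2} + \left(3 + 3 \cdot 1\right)\right) = - 170 \left(64 + \left(3 + 3\right)\right) = - 170 \left(64 + 6\right) = \left(-170\right) 70 = -11900$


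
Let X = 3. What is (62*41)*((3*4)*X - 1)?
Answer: 88970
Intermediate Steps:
(62*41)*((3*4)*X - 1) = (62*41)*((3*4)*3 - 1) = 2542*(12*3 - 1) = 2542*(36 - 1) = 2542*35 = 88970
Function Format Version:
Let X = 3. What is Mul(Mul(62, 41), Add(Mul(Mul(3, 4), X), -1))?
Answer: 88970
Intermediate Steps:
Mul(Mul(62, 41), Add(Mul(Mul(3, 4), X), -1)) = Mul(Mul(62, 41), Add(Mul(Mul(3, 4), 3), -1)) = Mul(2542, Add(Mul(12, 3), -1)) = Mul(2542, Add(36, -1)) = Mul(2542, 35) = 88970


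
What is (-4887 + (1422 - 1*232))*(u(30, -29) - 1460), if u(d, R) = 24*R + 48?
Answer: 7793276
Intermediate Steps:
u(d, R) = 48 + 24*R
(-4887 + (1422 - 1*232))*(u(30, -29) - 1460) = (-4887 + (1422 - 1*232))*((48 + 24*(-29)) - 1460) = (-4887 + (1422 - 232))*((48 - 696) - 1460) = (-4887 + 1190)*(-648 - 1460) = -3697*(-2108) = 7793276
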